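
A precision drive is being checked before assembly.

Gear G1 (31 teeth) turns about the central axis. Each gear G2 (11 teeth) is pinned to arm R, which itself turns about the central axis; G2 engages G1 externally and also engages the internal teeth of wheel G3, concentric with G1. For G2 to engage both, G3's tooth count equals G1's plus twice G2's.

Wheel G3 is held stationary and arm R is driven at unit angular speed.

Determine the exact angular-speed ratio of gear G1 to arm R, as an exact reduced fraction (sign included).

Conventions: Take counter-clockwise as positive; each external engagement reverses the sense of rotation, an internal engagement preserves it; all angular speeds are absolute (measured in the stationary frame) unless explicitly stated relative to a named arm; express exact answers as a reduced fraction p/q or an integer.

topology: planetary set — G1 31T / G2 11T / G3 53T, arm = carrier (Willis)
ring teeth: 31 + 2·11 = 53
31(ω_sun−ω_arm) = −53(ω_ring−ω_arm),  ω_ring = 0, ω_arm = 1
ω_sun = 1 − (53/31)(0−1) = 84/31
ω_out/ω_in = 84/31

84/31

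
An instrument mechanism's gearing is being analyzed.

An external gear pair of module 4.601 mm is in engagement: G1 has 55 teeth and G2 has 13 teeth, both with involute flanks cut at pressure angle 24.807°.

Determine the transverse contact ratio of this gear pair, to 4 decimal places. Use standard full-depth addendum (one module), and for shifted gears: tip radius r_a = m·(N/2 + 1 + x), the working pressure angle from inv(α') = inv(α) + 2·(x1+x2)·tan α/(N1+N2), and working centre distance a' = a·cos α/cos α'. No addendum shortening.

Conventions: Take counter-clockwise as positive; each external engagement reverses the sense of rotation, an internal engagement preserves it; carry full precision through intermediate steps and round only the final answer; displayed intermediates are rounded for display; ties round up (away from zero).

class = single-mesh tooth geometry [involute pair 55T × 13T, m = 4.601]
base radii: r_b1 = 114.852330, r_b2 = 27.146914
tip radii: r_a1 = 131.128500, r_a2 = 34.507500
no profile shift: α' = α, a' = a
action lengths: √(r_a1²−r_b1²) = 63.274211, √(r_a2²−r_b2²) = 21.302878
base pitch p_b = π·m·cos α = 13.120700
CR = (63.274211 + 21.302878 − 156.434000·sin 24.80700°)/13.120700 = 1.443762
contact ratio ≈ 1.4438

1.4438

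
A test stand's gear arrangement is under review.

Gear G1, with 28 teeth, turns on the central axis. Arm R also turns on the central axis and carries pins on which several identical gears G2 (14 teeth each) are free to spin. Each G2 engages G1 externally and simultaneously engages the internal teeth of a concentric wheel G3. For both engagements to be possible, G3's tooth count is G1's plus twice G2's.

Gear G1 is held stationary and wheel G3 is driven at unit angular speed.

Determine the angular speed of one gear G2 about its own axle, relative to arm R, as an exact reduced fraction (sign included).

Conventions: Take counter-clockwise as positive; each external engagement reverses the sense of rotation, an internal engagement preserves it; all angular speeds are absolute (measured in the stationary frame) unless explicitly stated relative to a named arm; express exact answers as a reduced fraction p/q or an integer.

recognized (axles ride arm R): planetary set, 28/14/56 teeth
ring teeth: 28 + 2·14 = 56
28(ω_sun−ω_arm) = −56(ω_ring−ω_arm),  ω_sun = 0, ω_ring = 1
28(0−ω_arm) = −56(1−ω_arm)  ⇒  84·ω_arm = 56  ⇒  ω_arm = 2/3
sun–planet mesh: 28·(0−2/3) = −14·(ω_p−ω_arm)  ⇒  ω_p−ω_arm = 4/3
exact speed ratio = 4/3

4/3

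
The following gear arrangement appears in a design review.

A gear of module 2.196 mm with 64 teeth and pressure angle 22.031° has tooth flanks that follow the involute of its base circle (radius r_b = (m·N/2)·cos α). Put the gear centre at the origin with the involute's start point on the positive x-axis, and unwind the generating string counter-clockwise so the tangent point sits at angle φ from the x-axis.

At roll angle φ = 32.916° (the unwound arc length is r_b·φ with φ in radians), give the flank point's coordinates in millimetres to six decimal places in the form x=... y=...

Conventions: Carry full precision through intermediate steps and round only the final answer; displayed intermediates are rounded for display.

x=75.019580 y=3.982753

topology: single-mesh involute geometry — m = 2.196, N = 64
pitch radius r_p = m·N/2 = 2.196·64/2 = 70.272000
base radius r_b = r_p·cos α = 70.272000·cos 22.031° = 65.140811
roll angle φ = 32.916° = 0.57449258 rad
x = r_b·(cos φ + φ·sin φ) = 75.019580
y = r_b·(sin φ − φ·cos φ) = 3.982753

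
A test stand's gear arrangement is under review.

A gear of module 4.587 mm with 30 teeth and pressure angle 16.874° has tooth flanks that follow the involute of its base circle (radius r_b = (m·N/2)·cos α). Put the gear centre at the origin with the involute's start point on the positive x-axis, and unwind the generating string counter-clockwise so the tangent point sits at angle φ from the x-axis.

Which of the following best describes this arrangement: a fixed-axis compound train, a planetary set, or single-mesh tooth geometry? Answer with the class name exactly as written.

single-mesh tooth geometry

class = single-mesh tooth geometry [base-circle involute, m = 4.587, 30T]
classification: single-mesh tooth geometry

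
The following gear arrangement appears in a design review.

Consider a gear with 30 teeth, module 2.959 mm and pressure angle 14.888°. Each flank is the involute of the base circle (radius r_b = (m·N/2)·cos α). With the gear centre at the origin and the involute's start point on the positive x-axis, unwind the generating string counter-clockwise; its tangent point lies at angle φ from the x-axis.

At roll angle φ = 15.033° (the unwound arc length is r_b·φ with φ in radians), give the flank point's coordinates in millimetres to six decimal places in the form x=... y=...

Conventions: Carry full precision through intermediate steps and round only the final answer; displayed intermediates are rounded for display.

class = single-mesh tooth geometry [base-circle involute, m = 2.959, 30T]
pitch radius r_p = m·N/2 = 2.959·30/2 = 44.385000
base radius r_b = r_p·cos α = 44.385000·cos 14.888° = 42.894992
roll angle φ = 15.033° = 0.26237535 rad
x = r_b·(cos φ + φ·sin φ) = 44.346142
y = r_b·(sin φ − φ·cos φ) = 0.256485

x=44.346142 y=0.256485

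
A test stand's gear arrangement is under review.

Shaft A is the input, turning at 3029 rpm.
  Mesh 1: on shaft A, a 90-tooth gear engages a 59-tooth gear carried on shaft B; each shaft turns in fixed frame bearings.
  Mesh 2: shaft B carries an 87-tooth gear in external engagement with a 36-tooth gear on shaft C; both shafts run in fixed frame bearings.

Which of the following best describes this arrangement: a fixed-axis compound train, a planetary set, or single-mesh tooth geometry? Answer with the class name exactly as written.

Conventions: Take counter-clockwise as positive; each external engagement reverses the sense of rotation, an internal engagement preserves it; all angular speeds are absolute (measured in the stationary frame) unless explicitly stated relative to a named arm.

class = fixed-axis compound train [2 meshes; 2 ratios multiply, 2 sense flips]
classification: fixed-axis compound train

fixed-axis compound train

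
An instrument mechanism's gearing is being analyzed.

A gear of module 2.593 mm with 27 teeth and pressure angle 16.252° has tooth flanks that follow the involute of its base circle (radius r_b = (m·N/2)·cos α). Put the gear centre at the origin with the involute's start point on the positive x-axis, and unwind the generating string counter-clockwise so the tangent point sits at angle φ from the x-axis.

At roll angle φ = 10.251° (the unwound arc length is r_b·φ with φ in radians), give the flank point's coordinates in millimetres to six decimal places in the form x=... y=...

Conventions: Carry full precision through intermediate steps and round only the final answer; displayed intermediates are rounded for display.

topology: single-mesh involute geometry — m = 2.593, N = 27
pitch radius r_p = m·N/2 = 2.593·27/2 = 35.005500
base radius r_b = r_p·cos α = 35.005500·cos 16.252° = 33.606683
roll angle φ = 10.251° = 0.17891370 rad
x = r_b·(cos φ + φ·sin φ) = 34.140263
y = r_b·(sin φ − φ·cos φ) = 0.063951

x=34.140263 y=0.063951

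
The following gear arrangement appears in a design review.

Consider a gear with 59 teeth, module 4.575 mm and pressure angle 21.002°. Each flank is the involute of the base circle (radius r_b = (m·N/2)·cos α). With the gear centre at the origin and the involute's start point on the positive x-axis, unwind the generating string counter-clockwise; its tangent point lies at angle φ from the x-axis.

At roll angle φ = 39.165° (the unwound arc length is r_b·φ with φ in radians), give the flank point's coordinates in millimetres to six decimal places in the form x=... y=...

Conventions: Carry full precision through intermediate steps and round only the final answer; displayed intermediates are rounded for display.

topology: single-mesh involute geometry — m = 4.575, N = 59
pitch radius r_p = m·N/2 = 4.575·59/2 = 134.962500
base radius r_b = r_p·cos α = 134.962500·cos 21.002° = 125.996660
roll angle φ = 39.165° = 0.68355820 rad
x = r_b·(cos φ + φ·sin φ) = 152.082451
y = r_b·(sin φ − φ·cos φ) = 12.797774

x=152.082451 y=12.797774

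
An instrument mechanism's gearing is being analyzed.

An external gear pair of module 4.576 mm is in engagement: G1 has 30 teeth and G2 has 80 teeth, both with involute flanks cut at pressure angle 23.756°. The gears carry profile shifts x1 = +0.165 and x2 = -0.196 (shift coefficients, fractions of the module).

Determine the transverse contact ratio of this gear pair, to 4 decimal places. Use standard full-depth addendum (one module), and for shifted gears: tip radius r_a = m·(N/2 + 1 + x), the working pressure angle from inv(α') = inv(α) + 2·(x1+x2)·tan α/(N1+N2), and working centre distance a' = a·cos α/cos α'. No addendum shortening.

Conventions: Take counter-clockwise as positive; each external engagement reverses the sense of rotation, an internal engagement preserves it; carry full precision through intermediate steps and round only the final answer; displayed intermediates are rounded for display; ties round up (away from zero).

1.5551

class = single-mesh tooth geometry [involute pair 30T × 80T, m = 4.576]
base radii: r_b1 = 62.824085, r_b2 = 167.530892
tip radii: r_a1 = 73.971040, r_a2 = 186.719104
inv(α') = inv(23.756°) + 2·(+0.165-0.196)·tan α/(30+80) = 0.02526704  ⇒  α' = 23.68237°
a' = a·cos α / cos α' = 251.6800·cos 23.756°/cos 23.68237° = 251.537937
action lengths: √(r_a1²−r_b1²) = 39.049317, √(r_a2²−r_b2²) = 82.446491
base pitch p_b = π·m·cos α = 13.157846
CR = (39.049317 + 82.446491 − 251.537937·sin 23.68237°)/13.157846 = 1.555085
contact ratio ≈ 1.5551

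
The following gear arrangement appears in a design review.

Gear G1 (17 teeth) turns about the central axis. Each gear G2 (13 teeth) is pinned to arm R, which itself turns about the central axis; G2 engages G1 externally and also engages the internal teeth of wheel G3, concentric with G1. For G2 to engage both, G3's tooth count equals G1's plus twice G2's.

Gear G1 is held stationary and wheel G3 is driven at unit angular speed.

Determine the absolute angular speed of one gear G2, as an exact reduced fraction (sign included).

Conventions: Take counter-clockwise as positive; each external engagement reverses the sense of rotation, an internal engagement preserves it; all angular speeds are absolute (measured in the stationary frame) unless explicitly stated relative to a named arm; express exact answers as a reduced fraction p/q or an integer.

planetary set (17T centre, 13T on arm, 43T internal) — Willis relation
ring teeth: 17 + 2·13 = 43
17(ω_sun−ω_arm) = −43(ω_ring−ω_arm),  ω_sun = 0, ω_ring = 1
17(0−ω_arm) = −43(1−ω_arm)  ⇒  60·ω_arm = 43  ⇒  ω_arm = 43/60
sun–planet mesh: 17·(0−43/60) = −13·(ω_p−ω_arm)  ⇒  ω_p−ω_arm = 731/780
ω_p = 43/60 + 731/780 = 43/26
exact speed ratio = 43/26

43/26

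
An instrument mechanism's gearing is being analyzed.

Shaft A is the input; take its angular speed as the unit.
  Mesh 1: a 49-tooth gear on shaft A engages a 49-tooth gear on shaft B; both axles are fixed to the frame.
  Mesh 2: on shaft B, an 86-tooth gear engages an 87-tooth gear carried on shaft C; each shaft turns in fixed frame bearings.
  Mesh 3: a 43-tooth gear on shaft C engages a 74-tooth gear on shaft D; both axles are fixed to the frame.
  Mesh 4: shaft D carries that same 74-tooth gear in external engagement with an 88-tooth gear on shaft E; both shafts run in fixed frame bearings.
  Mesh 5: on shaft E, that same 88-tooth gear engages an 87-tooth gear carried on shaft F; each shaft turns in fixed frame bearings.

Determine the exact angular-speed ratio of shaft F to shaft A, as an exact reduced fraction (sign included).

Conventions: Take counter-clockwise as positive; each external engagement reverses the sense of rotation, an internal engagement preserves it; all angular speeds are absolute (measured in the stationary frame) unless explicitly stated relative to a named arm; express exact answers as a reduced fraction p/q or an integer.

class = fixed-axis compound train [5 meshes; 5 ratios multiply, 5 sense flips]
mesh 1 [49T→49T]: running ratio 1, sense −
mesh 2 [86T→87T]: running ratio 86/87, sense +
mesh 3 [43T→74T]: running ratio 1849/3219, sense −
mesh 4 [74T→88T]: running ratio 1849/3828, sense +
mesh 5 [88T→87T]: running ratio 3698/7569, sense −
ω_out/ω_in = -3698/7569

-3698/7569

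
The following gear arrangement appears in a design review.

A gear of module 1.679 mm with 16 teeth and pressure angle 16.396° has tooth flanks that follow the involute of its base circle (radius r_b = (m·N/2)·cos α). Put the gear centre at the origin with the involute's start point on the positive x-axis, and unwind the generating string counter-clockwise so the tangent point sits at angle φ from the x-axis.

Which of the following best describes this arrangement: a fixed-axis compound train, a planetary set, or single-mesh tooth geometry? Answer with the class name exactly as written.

single-mesh tooth geometry

single-mesh involute tooth geometry (16T wheel at module 1.679)
classification: single-mesh tooth geometry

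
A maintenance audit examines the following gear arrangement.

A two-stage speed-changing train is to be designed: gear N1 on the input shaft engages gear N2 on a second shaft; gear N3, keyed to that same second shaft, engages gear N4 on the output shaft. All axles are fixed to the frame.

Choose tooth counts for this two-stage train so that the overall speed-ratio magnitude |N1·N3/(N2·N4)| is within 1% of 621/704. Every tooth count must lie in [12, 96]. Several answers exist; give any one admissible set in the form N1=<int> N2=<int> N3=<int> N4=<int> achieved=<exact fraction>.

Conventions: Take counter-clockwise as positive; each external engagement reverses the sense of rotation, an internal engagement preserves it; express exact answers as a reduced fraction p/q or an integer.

N1=23 N2=16 N3=27 N4=44 achieved=621/704

design class (target 621/704): fixed-axis compound train
target = 621/704 in lowest terms: an exact hit needs N1·N3 = k·621 and N2·N4 = k·704 for one integer k, every count in [12, 96]; additionally prefer no 1:1 stage (N1 ≠ N2, N3 ≠ N4)
k = 1: N1·N3 = 621 = 23·27, N2·N4 = 704 = 16·44
achieved = 23·27/(16·44) = 621/704; |achieved − target| = 0 ≤ 621/70400 ✓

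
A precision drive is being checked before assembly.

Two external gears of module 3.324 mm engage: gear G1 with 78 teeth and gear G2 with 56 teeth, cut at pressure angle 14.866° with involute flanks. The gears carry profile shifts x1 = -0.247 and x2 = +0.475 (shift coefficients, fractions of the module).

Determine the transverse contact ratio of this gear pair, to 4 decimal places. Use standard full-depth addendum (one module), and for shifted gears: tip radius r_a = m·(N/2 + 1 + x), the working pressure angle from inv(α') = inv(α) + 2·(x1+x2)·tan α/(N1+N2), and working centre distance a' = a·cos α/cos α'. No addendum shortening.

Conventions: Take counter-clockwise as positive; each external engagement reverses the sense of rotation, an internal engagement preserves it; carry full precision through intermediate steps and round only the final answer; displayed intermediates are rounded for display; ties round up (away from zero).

2.0635

recognized (one external pair, fixed centres): single-mesh tooth geometry, m = 3.324, N1 = 78, N2 = 56
base radii: r_b1 = 125.296888, r_b2 = 89.956740
tip radii: r_a1 = 132.138972, r_a2 = 97.974900
inv(α') = inv(14.866°) + 2·(-0.247+0.475)·tan α/(78+56) = 0.00688676  ⇒  α' = 15.56545°
a' = a·cos α / cos α' = 222.7080·cos 14.866°/cos 15.56545° = 223.448712
action lengths: √(r_a1²−r_b1²) = 41.969010, √(r_a2²−r_b2²) = 38.818371
base pitch p_b = π·m·cos α = 10.093123
CR = (41.969010 + 38.818371 − 223.448712·sin 15.56545°)/10.093123 = 2.063521
contact ratio ≈ 2.0635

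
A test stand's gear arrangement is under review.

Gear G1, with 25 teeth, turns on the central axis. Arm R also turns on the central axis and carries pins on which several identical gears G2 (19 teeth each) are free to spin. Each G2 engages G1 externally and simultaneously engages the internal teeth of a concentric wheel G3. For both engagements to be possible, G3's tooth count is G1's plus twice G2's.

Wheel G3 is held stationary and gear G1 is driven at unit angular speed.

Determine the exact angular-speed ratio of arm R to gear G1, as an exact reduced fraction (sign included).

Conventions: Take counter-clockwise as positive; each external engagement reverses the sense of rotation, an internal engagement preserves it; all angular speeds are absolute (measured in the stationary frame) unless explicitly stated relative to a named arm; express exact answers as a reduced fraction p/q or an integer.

recognized (axles ride arm R): planetary set, 25/19/63 teeth
ring teeth: 25 + 2·19 = 63
25(ω_sun−ω_arm) = −63(ω_ring−ω_arm),  ω_ring = 0, ω_sun = 1
25(1−ω_arm) = −63(0−ω_arm)  ⇒  88·ω_arm = 25  ⇒  ω_arm = 25/88
ω_out/ω_in = 25/88

25/88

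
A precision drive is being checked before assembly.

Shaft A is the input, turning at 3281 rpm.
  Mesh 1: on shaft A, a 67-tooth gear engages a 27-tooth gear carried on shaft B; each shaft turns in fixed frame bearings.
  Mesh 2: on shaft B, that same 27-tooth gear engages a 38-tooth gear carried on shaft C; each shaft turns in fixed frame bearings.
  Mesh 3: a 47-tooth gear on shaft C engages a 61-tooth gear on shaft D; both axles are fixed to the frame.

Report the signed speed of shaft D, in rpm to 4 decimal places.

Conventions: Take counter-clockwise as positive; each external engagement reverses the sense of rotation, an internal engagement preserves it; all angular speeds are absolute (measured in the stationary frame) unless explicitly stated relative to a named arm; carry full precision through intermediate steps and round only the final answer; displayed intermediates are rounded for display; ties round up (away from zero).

-4457.2343 rpm

3-mesh fixed-axis compound train (all bearings frame-fixed)
mesh 1 [67T→27T]: ω = 3281.0000×67/27 = 8141.7407 rpm, sense flips to −
mesh 2 [27T→38T]: ω = 8141.7407×27/38 = 5784.9211 rpm, sense flips to +
mesh 3 [47T→61T]: ω = 5784.9211×47/61 = 4457.2343 rpm, sense flips to −
signed output speed = -4457.2343 rpm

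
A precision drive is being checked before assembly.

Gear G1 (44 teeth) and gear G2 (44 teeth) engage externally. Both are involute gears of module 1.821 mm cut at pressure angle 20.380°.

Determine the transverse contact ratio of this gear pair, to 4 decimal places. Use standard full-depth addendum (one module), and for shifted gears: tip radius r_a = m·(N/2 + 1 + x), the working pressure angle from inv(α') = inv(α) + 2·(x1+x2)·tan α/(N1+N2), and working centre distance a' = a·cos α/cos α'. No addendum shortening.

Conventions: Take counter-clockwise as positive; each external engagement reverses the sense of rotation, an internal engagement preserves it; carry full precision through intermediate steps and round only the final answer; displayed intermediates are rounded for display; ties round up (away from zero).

1.7126

topology: single-mesh involute geometry — m = 1.821, 44T/44T pair
base radii: r_b1 = 37.554263, r_b2 = 37.554263
tip radii: r_a1 = 41.883000, r_a2 = 41.883000
no profile shift: α' = α, a' = a
action lengths: √(r_a1²−r_b1²) = 18.543543, √(r_a2²−r_b2²) = 18.543543
base pitch p_b = π·m·cos α = 5.362736
CR = (18.543543 + 18.543543 − 80.124000·sin 20.38000°)/5.362736 = 1.712617
contact ratio ≈ 1.7126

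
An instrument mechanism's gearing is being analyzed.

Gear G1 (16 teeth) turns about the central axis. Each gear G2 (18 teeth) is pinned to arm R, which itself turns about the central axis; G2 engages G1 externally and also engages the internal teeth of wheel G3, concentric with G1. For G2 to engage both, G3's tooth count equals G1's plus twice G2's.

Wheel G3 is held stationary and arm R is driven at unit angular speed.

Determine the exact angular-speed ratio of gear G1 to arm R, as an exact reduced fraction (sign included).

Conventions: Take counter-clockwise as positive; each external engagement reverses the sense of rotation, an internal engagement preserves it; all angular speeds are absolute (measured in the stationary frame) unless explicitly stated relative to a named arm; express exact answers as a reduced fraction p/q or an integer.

17/4

class = planetary set [G3 = 16+2·18 = 52; Willis about the carrier]
ring teeth: 16 + 2·18 = 52
16(ω_sun−ω_arm) = −52(ω_ring−ω_arm),  ω_ring = 0, ω_arm = 1
ω_sun = 1 − (52/16)(0−1) = 17/4
ω_out/ω_in = 17/4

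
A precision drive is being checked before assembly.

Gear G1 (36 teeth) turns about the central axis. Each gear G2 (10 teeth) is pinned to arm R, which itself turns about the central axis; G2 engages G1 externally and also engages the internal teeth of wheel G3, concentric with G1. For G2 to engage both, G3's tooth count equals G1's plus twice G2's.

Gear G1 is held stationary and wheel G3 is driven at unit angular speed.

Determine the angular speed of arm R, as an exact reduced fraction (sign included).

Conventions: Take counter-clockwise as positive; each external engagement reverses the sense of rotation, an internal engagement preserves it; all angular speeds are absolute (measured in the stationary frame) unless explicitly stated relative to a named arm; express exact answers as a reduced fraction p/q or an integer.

14/23

class = planetary set [G3 = 36+2·10 = 56; Willis about the carrier]
ring teeth: 36 + 2·10 = 56
36(ω_sun−ω_arm) = −56(ω_ring−ω_arm),  ω_sun = 0, ω_ring = 1
36(0−ω_arm) = −56(1−ω_arm)  ⇒  92·ω_arm = 56  ⇒  ω_arm = 14/23
exact speed ratio = 14/23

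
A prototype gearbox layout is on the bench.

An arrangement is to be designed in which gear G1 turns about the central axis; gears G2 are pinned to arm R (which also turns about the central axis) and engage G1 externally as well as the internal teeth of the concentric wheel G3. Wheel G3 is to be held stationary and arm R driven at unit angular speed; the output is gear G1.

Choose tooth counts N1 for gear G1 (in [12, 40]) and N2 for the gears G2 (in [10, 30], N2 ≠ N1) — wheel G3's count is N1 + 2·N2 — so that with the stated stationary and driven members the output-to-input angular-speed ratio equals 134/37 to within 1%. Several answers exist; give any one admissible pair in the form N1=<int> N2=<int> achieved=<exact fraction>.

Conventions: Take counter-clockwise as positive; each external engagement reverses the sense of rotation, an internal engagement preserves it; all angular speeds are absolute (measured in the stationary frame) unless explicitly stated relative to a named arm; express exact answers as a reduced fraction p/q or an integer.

N1=37 N2=30 achieved=134/37

planetary set to be sized for 134/37 (Willis relation)
Willis with ω_ring = 0: ω_sun/ω_arm = (N1+N3)/N1; set equal to 134/37  ⇒  N3/N1 = 134/37 − 1 = 97/37
N3 = N1 + 2·N2  ⇒  N2/N1 = (N3/N1 − 1)/2 = (97/37 − 1)/2 = 30/37
smallest multiple with N1 ≥ 12 and N2 ≥ 10: k = 1  ⇒  N1 = 1·37 = 37, N2 = 1·30 = 30 (N1 ≤ 40, N2 ≤ 30, N2 ≠ N1 ✓), N3 = 37 + 2·30 = 97
check: (N1+N3)/N1 with N1 = 37, N3 = 97 gives 134/37; |achieved − target| = 0 ≤ 67/1850 ✓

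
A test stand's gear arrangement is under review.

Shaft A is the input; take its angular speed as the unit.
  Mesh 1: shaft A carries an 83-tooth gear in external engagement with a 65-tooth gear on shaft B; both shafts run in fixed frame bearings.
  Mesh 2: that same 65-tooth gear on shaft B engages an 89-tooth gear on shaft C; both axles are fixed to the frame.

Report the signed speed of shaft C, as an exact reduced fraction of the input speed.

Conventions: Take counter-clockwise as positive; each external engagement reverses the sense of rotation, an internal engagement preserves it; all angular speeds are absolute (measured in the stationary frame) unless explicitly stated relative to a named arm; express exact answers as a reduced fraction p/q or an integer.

2-mesh fixed-axis compound train (all bearings frame-fixed)
mesh 1 [83T→65T]: |ω|/ω_in = 1×83/65 = 83/65, sense flips to −
mesh 2 [65T→89T]: |ω|/ω_in = (83/65)×65/89 = 83/89, sense flips to +
signed output speed (× input speed) = 83/89

83/89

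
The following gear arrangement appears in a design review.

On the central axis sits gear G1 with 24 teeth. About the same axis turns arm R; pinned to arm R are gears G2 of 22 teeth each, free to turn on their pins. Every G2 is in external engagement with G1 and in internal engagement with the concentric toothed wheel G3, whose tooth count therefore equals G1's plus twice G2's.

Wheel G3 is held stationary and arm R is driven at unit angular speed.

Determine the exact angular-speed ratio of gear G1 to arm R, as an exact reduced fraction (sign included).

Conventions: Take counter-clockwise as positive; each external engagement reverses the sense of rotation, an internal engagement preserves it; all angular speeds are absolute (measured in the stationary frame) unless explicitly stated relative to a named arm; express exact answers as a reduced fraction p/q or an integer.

23/6

class = planetary set [G3 = 24+2·22 = 68; Willis about the carrier]
ring teeth: 24 + 2·22 = 68
24(ω_sun−ω_arm) = −68(ω_ring−ω_arm),  ω_ring = 0, ω_arm = 1
ω_sun = 1 − (68/24)(0−1) = 23/6
ω_out/ω_in = 23/6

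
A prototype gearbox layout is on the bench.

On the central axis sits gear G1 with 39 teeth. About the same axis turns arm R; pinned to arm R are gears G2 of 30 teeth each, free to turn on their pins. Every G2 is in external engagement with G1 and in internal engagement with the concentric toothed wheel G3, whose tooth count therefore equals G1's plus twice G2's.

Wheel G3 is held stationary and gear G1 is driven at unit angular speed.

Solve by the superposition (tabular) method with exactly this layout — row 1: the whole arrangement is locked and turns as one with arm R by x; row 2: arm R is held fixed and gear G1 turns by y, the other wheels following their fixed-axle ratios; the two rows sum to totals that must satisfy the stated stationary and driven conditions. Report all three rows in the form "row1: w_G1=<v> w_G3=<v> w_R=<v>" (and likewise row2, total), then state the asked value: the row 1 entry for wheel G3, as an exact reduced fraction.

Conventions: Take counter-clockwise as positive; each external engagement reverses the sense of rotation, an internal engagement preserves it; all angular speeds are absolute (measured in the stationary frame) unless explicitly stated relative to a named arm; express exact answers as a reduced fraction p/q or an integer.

row1: w_G1=13/46 w_G3=13/46 w_R=13/46
row2: w_G1=33/46 w_G3=-13/46 w_R=0
total: w_G1=1 w_G3=0 w_R=13/46
asked value: 13/46

recognized (axles ride arm R): planetary set, 39/30/99 teeth
row 1: whole set turns with the arm by x
row 2 (arm held, sun turns y): ω_ring = −(39/99)·y, ω_arm = 0
boundary: total ω_ring = x − (39/99)·y = 0 and total ω_sun = x + y = 1  ⇒  y = 33/46, x = 13/46
row 2 ring = −(39/99)·33/46 = -13/46
totals (row 1 + row 2): sun 13/46 + 33/46 = 1, ring 13/46 + (-13/46) = 0, arm 13/46 + 0 = 13/46
asked cell (row1, ring) = 13/46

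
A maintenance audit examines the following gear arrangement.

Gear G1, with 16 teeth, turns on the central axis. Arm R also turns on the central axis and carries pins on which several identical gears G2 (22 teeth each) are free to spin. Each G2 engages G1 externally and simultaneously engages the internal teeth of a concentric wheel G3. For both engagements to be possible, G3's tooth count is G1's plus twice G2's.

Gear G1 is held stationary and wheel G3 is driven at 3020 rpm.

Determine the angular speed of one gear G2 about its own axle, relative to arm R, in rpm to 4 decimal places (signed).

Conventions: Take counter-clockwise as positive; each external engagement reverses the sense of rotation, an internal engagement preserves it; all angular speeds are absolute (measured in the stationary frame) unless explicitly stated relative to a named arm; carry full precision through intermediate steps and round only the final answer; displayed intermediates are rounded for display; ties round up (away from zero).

+1733.9713 rpm

class = planetary set [G3 = 16+2·22 = 60; Willis about the carrier]
normalise by the input: solve with ω_ring = 1, then scale by 3020 rpm
ring teeth: 16 + 2·22 = 60
16(ω_sun−ω_arm) = −60(ω_ring−ω_arm),  ω_sun = 0, ω_ring = 1
16(0−ω_arm) = −60(1−ω_arm)  ⇒  76·ω_arm = 60  ⇒  ω_arm = 15/19
sun–planet mesh: 16·(0−15/19) = −22·(ω_p−ω_arm)  ⇒  ω_p−ω_arm = 120/209
scale: ω_p−ω_arm = 120/209 × 3020 rpm = +1733.9713 rpm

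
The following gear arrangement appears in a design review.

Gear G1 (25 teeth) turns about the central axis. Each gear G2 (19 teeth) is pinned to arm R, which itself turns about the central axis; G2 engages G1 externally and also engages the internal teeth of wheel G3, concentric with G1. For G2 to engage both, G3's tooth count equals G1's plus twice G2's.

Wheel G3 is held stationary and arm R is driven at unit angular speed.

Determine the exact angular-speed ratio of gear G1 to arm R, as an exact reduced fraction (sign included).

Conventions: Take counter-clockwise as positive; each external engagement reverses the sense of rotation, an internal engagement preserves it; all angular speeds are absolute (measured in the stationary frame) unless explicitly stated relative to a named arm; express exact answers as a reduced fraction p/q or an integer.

88/25

planetary set (25T centre, 19T on arm, 63T internal) — Willis relation
ring teeth: 25 + 2·19 = 63
25(ω_sun−ω_arm) = −63(ω_ring−ω_arm),  ω_ring = 0, ω_arm = 1
ω_sun = 1 − (63/25)(0−1) = 88/25
ω_out/ω_in = 88/25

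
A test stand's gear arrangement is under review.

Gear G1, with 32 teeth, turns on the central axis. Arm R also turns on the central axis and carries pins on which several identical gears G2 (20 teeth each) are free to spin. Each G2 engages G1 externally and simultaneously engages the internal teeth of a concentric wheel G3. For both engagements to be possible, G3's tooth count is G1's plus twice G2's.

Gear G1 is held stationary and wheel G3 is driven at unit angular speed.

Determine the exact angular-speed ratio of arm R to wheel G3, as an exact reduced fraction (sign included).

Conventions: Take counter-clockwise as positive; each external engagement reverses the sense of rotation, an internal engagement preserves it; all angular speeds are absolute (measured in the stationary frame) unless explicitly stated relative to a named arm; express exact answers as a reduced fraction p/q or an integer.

class = planetary set [G3 = 32+2·20 = 72; Willis about the carrier]
ring teeth: 32 + 2·20 = 72
32(ω_sun−ω_arm) = −72(ω_ring−ω_arm),  ω_sun = 0, ω_ring = 1
32(0−ω_arm) = −72(1−ω_arm)  ⇒  104·ω_arm = 72  ⇒  ω_arm = 9/13
ω_out/ω_in = 9/13

9/13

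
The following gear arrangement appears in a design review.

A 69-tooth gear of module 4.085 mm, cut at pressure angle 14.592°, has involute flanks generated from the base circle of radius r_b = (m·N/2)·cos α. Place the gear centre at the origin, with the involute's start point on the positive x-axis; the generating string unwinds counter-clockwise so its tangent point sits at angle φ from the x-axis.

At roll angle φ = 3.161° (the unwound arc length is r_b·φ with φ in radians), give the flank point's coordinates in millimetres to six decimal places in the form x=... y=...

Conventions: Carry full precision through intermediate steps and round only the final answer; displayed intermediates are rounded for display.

x=136.594035 y=0.007632

single-mesh involute tooth geometry (69T wheel at module 4.085)
pitch radius r_p = m·N/2 = 4.085·69/2 = 140.932500
base radius r_b = r_p·cos α = 140.932500·cos 14.592° = 136.386632
roll angle φ = 3.161° = 0.05516986 rad
x = r_b·(cos φ + φ·sin φ) = 136.594035
y = r_b·(sin φ − φ·cos φ) = 0.007632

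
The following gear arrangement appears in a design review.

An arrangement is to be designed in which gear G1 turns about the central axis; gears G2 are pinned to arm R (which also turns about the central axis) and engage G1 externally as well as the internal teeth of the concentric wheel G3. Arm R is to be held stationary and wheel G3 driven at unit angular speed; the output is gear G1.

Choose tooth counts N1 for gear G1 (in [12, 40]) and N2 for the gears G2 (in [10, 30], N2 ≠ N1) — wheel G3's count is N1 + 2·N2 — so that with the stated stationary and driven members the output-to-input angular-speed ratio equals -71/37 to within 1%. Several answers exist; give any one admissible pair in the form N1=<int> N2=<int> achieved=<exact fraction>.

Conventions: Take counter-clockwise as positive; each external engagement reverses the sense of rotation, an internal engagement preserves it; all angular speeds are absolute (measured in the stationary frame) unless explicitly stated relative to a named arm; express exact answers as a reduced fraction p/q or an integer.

N1=37 N2=17 achieved=-71/37

class = planetary set [ratio -71/37 wanted; Willis about the carrier]
Willis with ω_arm = 0: ω_sun/ω_ring = −N3/N1; set equal to -71/37  ⇒  N3/N1 = −(-71/37) = 71/37
N3 = N1 + 2·N2  ⇒  N2/N1 = (N3/N1 − 1)/2 = (71/37 − 1)/2 = 17/37
smallest multiple with N1 ≥ 12 and N2 ≥ 10: k = 1  ⇒  N1 = 1·37 = 37, N2 = 1·17 = 17 (N1 ≤ 40, N2 ≤ 30, N2 ≠ N1 ✓), N3 = 37 + 2·17 = 71
check: −N3/N1 with N1 = 37, N3 = 71 gives -71/37; |achieved − target| = 0 ≤ 71/3700 ✓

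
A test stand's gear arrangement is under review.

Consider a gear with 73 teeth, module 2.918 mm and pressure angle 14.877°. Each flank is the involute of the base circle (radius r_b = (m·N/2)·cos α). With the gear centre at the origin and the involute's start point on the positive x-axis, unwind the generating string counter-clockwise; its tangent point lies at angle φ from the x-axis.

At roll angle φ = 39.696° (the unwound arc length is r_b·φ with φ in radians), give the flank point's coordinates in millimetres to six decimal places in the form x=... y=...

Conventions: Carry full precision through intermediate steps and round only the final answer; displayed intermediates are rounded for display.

single-mesh involute tooth geometry (73T wheel at module 2.918)
pitch radius r_p = m·N/2 = 2.918·73/2 = 106.507000
base radius r_b = r_p·cos α = 106.507000·cos 14.877° = 102.936802
roll angle φ = 39.696° = 0.69282590 rad
x = r_b·(cos φ + φ·sin φ) = 124.755474
y = r_b·(sin φ − φ·cos φ) = 10.872521

x=124.755474 y=10.872521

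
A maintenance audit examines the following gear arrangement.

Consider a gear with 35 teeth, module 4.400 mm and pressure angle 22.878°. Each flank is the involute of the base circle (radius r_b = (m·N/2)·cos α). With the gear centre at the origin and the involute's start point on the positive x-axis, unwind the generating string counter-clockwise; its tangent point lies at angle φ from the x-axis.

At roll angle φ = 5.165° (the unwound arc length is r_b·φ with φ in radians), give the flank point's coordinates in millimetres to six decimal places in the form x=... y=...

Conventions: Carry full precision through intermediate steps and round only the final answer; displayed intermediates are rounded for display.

topology: single-mesh involute geometry — m = 4.400, N = 35
pitch radius r_p = m·N/2 = 4.400·35/2 = 77.000000
base radius r_b = r_p·cos α = 77.000000·cos 22.878° = 70.942776
roll angle φ = 5.165° = 0.09014626 rad
x = r_b·(cos φ + φ·sin φ) = 71.230443
y = r_b·(sin φ − φ·cos φ) = 0.017309

x=71.230443 y=0.017309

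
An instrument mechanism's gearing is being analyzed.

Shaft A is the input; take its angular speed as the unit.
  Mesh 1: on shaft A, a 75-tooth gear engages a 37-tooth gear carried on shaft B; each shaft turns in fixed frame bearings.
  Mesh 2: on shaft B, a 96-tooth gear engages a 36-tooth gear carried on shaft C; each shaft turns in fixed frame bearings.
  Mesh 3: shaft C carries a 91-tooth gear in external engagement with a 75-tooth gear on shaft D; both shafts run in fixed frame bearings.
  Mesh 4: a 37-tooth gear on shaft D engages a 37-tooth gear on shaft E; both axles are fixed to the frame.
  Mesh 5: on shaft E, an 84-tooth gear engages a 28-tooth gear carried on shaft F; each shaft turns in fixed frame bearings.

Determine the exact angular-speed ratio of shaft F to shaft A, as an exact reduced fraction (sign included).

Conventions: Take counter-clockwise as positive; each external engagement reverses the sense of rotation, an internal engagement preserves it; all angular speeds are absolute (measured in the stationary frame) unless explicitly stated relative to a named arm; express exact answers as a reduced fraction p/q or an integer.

class = fixed-axis compound train [5 meshes; 5 ratios multiply, 5 sense flips]
mesh 1 [75T→37T]: running ratio 75/37, sense −
mesh 2 [96T→36T]: running ratio 200/37, sense +
mesh 3 [91T→75T]: running ratio 728/111, sense −
mesh 4 [37T→37T]: running ratio 728/111, sense +
mesh 5 [84T→28T]: running ratio 728/37, sense −
ω_out/ω_in = -728/37

-728/37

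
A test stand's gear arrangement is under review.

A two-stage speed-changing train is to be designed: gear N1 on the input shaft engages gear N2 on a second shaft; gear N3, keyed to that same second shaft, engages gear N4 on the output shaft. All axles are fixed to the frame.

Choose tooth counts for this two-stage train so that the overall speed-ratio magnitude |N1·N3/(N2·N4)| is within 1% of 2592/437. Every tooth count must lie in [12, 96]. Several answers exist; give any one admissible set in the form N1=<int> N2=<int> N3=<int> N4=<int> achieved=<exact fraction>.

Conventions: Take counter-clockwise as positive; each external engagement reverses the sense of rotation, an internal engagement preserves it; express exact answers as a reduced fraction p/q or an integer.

N1=27 N2=19 N3=96 N4=23 achieved=2592/437

2-stage fixed-axis compound train for ratio 2592/437
target = 2592/437 in lowest terms: an exact hit needs N1·N3 = k·2592 and N2·N4 = k·437 for one integer k, every count in [12, 96]; additionally prefer no 1:1 stage (N1 ≠ N2, N3 ≠ N4)
k = 1: N1·N3 = 2592 = 27·96, N2·N4 = 437 = 19·23
achieved = 27·96/(19·23) = 2592/437; |achieved − target| = 0 ≤ 648/10925 ✓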